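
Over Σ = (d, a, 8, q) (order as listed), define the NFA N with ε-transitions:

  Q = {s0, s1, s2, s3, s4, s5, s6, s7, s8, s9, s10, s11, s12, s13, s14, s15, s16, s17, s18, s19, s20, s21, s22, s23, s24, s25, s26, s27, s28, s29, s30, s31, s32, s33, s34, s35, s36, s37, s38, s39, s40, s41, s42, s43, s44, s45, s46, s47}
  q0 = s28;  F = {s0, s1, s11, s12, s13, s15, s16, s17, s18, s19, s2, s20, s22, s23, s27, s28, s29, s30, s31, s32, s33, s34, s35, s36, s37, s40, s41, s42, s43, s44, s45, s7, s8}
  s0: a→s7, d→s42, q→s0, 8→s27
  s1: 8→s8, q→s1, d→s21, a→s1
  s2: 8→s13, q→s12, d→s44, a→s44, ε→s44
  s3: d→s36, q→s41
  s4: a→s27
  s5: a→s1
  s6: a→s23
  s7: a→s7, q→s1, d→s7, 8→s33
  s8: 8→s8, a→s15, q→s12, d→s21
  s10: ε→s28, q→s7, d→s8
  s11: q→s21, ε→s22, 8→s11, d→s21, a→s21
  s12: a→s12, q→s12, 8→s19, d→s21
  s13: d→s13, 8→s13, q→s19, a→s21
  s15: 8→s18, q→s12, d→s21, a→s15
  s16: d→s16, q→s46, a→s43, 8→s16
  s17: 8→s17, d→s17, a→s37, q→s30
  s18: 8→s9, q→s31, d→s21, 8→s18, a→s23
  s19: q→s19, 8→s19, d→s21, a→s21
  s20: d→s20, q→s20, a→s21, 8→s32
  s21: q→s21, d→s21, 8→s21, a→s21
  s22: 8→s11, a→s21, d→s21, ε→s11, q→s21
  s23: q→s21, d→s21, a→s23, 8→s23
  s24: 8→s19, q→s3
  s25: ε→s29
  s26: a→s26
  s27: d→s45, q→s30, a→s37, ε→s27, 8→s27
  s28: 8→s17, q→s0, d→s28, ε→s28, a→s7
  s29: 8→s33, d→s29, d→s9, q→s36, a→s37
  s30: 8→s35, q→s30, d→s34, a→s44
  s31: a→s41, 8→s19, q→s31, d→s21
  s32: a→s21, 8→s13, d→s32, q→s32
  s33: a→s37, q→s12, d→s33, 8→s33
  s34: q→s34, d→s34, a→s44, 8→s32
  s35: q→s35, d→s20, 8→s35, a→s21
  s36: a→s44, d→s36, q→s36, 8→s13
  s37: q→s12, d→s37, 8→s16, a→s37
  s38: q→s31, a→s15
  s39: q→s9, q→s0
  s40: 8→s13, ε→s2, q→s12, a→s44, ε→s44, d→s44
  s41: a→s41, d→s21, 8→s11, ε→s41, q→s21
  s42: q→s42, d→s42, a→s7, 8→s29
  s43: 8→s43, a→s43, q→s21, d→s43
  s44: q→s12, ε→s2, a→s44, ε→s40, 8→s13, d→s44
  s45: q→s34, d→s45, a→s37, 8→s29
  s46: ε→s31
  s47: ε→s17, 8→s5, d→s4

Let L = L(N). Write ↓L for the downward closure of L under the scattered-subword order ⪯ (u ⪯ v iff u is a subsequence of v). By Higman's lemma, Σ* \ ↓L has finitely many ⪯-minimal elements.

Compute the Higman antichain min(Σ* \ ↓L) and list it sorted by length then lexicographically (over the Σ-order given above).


A = [aqd, 8q8a, 8a8aq, qd88qd].

|Q|=48, |F|=33, |δ|=168 (14 ε).
min D↑ (31 st, q0=0, F={11}): 0:d→0,a→1,8→2,q→3 1:d→1,a→1,8→4,q→5 2:d→2,a→6,8→2,q→7 3:d→8,a→1,8→9,q→3 4:d→4,a→6,8→4,q→10 5:d→11,a→5,8→12,q→5 6:d→6,a→6,8→13,q→10 7:d→14,a→15,8→16,q→7 8:d→8,a→1,8→17,q→8 9:d→18,a→6,8→9,q→7 10:d→11,a→10,8→19,q→10 11:d→11,a→11,8→11,q→11 12:d→11,a→20,8→12,q→10 13:d→13,a→21,8→13,q→22 14:d→14,a→15,8→23,q→14 15:d→15,a→15,8→24,q→10 16:d→25,a→11,8→16,q→16 17:d→17,a→6,8→4,q→26 18:d→18,a→6,8→17,q→14 19:d→11,a→11,8→19,q→19 20:d→11,a→20,8→27,q→10 21:d→21,a→21,8→21,q→11 22:d→11,a→28,8→19,q→22 23:d→23,a→11,8→24,q→23 24:d→24,a→11,8→24,q→19 25:d→25,a→11,8→23,q→25 26:d→26,a→15,8→24,q→26 27:d→11,a→29,8→27,q→22 28:d→11,a→28,8→30,q→11 29:d→11,a→29,8→29,q→11 30:d→11,a→11,8→30,q→11 [Hopcroft].
'aqd': |S_i|=[36, 23, 14, 1] end={s21} ∉↓L; 3/3 single-dels accept.
'8q8a': |S_i|=[36, 31, 18, 8, 1] end={s21} ∉↓L; 4/4 del acc.
'8a8aq': |S_i|=[36, 31, 19, 13, 6, 1] end={s21} — reject; 5/5 deletions ∈↓L.
'qd88qd': run [36, 34, 30, 24, 18, 8, 1] end={s21} ∉↓L; 6/6 del acc.
4 words, ⪯-incomp.


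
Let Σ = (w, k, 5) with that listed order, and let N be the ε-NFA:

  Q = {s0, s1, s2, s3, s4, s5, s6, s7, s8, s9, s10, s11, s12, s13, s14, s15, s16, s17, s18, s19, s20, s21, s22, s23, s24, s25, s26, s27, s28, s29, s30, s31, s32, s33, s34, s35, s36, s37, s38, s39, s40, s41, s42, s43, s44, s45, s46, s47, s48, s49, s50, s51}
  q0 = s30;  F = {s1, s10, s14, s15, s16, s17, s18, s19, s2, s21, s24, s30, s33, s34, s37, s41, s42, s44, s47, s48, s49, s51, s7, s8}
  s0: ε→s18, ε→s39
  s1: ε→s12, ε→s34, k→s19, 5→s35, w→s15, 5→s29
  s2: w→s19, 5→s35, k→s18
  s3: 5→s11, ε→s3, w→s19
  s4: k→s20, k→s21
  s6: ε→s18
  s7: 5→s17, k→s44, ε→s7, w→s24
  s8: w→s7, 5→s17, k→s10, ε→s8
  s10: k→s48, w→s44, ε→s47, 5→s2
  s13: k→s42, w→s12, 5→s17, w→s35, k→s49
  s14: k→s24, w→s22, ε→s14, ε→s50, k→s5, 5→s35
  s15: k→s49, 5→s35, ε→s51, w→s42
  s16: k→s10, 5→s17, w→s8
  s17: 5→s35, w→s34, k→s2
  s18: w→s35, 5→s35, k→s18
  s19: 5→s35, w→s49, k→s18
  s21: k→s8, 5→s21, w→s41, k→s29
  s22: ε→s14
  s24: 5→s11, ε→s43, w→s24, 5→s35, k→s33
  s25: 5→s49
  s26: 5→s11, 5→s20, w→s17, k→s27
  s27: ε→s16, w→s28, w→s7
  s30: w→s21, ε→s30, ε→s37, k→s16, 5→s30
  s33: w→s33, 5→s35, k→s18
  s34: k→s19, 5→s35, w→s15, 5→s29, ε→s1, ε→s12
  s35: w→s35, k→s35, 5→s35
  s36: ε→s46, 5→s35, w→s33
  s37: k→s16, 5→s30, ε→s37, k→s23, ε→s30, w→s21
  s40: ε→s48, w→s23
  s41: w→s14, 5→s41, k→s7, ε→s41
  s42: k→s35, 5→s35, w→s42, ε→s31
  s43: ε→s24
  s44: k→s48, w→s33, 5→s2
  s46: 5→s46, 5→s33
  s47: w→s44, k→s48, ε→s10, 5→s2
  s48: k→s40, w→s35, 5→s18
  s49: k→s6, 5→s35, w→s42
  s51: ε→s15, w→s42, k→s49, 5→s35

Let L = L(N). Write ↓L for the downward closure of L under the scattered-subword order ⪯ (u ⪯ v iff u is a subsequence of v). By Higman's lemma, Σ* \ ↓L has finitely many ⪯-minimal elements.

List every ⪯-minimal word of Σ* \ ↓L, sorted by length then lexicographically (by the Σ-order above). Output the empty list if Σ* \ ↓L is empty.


min(Σ*\↓L) = [k55, www5, kkkw, kkww5, k5wwwk].

|Q|=52, |F|=24, |δ|=130 (28 ε).
min D↑ (21 st, q0=0, F={13}): 0:w→1,k→2,5→0 1:w→3,k→4,5→1 2:w→4,k→5,5→6 3:w→7,k→8,5→3 4:w→8,k→5,5→6 5:w→9,k→10,5→11 6:w→12,k→11,5→13 7:w→7,k→14,5→13 8:w→14,k→9,5→6 9:w→15,k→10,5→11 10:w→13,k→10,5→16 11:w→17,k→16,5→13 12:w→18,k→17,5→13 13:w→13,k→13,5→13 14:w→14,k→15,5→13 15:w→15,k→16,5→13 16:w→13,k→16,5→13 17:w→19,k→16,5→13 18:w→20,k→19,5→13 19:w→20,k→16,5→13 20:w→20,k→13,5→13.
'k55': N↓-sim [36, 29, 16, 2] end={s29,s35} rej; 3/3 del acc.
'www5': |S_i|=[36, 33, 29, 22, 3] end={s11,s29,s35} — reject; 4/4 del acc.
'kkkw': run [36, 29, 15, 6, 2] end={s23,s35} ∉↓L; 4/4 deletions ∈↓L.
'kkww5': N↓-sim [36, 29, 15, 13, 9, 1] end={s35} ∉↓L; 5/5 single-dels accept.
'k5wwwk': N↓-sim [36, 29, 16, 13, 8, 3, 1] end={s35} — reject; 6/6 single-dels accept.
5 minimals (antichain).


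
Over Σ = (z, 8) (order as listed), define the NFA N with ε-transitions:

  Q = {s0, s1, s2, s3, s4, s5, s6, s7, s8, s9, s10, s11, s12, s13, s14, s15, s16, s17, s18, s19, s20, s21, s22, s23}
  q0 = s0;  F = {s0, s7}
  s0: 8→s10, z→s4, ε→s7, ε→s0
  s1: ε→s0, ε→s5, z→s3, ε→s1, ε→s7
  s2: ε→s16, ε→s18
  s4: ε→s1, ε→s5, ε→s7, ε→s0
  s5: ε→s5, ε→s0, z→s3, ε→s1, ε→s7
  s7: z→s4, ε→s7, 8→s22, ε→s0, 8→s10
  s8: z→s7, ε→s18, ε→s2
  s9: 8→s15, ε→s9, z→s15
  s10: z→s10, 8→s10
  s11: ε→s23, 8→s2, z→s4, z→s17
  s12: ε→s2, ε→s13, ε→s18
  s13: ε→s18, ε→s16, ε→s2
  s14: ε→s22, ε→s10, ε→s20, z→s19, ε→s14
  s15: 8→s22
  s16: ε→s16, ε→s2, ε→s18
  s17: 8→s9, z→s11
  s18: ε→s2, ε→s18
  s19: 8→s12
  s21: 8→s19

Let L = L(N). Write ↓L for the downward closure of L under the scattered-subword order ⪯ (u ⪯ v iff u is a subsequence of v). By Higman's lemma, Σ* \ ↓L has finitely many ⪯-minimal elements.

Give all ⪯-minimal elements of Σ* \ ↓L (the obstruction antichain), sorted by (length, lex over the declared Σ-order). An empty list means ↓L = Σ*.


|Q|=24, |F|=2, |δ|=58 (37 ε).
min D↑ (2 st, q0=0, F={1}): 0:z→0,8→1 1:z→1,8→1.
'8': |S_i|=[8, 2] end={s10,s22} — reject; 1/1 deletions ∈↓L.
1 words, ⪯-incomp.

Antichain: [8].


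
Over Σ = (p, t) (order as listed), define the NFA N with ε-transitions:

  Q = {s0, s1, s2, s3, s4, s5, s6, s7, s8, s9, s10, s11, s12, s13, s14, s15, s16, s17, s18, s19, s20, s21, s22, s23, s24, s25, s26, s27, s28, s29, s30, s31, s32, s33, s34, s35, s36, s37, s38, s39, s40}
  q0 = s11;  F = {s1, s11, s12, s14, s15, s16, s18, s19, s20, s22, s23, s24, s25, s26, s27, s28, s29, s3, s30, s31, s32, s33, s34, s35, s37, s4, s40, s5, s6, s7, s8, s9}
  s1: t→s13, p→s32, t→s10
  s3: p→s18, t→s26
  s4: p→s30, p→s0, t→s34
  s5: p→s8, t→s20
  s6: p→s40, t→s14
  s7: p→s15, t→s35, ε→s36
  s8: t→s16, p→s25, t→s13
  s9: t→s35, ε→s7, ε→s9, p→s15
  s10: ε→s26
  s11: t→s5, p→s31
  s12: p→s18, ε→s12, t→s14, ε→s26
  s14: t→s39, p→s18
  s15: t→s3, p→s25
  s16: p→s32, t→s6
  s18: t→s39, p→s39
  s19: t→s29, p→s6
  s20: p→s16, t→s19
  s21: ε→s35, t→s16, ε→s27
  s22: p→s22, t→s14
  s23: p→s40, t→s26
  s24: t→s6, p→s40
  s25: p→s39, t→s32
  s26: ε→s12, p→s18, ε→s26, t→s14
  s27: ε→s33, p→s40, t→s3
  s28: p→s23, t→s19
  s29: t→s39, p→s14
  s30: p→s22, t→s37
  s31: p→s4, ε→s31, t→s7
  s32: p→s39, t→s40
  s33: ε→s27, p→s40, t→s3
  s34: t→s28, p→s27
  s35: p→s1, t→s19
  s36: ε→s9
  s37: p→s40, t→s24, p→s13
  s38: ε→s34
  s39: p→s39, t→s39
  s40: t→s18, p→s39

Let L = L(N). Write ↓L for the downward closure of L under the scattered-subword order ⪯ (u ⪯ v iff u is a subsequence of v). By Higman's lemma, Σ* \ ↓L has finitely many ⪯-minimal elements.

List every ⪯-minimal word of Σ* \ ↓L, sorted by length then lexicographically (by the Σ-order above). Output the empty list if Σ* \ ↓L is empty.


min(Σ*\↓L) = [tppp, ttttt, pppptt, ppptpp, ptptpt].

|Q|=41, |F|=32, |δ|=86 (15 ε).
min D↑ (30 st, q0=0, F={20}): 0:p→1,t→2 1:p→3,t→4 2:p→5,t→6 3:p→7,t→8 4:p→9,t→10 5:p→11,t→12 6:p→12,t→13 7:p→14,t→15 8:p→16,t→17 9:p→11,t→18 10:p→19,t→13 11:p→20,t→21 12:p→21,t→22 13:p→22,t→23 14:p→14,t→24 15:p→25,t→26 16:p→25,t→18 17:p→27,t→13 18:p→28,t→29 19:p→21,t→29 20:p→20,t→20 21:p→20,t→25 22:p→25,t→24 23:p→24,t→20 24:p→28,t→20 25:p→20,t→28 26:p→25,t→22 27:p→25,t→29 28:p→20,t→20 29:p→28,t→24 [Hopcroft].
'tppp': run [37, 31, 19, 5, 1] end={s39} rej; 4/4 del acc.
'ttttt': run [37, 31, 20, 11, 4, 1] end={s39} rej; 5/5 deletions ∈↓L.
'pppptt': N↓-sim [37, 34, 27, 19, 6, 3, 1] end={s39} rej; 6/6 del acc.
'ppptpp': N↓-sim [37, 34, 27, 19, 12, 4, 1] end={s39} — reject; 6/6 single-dels accept.
'ptptpt': |S_i|=[37, 34, 28, 17, 10, 2, 1] end={s39} ∉↓L; 6/6 del acc.
5 obstructions.


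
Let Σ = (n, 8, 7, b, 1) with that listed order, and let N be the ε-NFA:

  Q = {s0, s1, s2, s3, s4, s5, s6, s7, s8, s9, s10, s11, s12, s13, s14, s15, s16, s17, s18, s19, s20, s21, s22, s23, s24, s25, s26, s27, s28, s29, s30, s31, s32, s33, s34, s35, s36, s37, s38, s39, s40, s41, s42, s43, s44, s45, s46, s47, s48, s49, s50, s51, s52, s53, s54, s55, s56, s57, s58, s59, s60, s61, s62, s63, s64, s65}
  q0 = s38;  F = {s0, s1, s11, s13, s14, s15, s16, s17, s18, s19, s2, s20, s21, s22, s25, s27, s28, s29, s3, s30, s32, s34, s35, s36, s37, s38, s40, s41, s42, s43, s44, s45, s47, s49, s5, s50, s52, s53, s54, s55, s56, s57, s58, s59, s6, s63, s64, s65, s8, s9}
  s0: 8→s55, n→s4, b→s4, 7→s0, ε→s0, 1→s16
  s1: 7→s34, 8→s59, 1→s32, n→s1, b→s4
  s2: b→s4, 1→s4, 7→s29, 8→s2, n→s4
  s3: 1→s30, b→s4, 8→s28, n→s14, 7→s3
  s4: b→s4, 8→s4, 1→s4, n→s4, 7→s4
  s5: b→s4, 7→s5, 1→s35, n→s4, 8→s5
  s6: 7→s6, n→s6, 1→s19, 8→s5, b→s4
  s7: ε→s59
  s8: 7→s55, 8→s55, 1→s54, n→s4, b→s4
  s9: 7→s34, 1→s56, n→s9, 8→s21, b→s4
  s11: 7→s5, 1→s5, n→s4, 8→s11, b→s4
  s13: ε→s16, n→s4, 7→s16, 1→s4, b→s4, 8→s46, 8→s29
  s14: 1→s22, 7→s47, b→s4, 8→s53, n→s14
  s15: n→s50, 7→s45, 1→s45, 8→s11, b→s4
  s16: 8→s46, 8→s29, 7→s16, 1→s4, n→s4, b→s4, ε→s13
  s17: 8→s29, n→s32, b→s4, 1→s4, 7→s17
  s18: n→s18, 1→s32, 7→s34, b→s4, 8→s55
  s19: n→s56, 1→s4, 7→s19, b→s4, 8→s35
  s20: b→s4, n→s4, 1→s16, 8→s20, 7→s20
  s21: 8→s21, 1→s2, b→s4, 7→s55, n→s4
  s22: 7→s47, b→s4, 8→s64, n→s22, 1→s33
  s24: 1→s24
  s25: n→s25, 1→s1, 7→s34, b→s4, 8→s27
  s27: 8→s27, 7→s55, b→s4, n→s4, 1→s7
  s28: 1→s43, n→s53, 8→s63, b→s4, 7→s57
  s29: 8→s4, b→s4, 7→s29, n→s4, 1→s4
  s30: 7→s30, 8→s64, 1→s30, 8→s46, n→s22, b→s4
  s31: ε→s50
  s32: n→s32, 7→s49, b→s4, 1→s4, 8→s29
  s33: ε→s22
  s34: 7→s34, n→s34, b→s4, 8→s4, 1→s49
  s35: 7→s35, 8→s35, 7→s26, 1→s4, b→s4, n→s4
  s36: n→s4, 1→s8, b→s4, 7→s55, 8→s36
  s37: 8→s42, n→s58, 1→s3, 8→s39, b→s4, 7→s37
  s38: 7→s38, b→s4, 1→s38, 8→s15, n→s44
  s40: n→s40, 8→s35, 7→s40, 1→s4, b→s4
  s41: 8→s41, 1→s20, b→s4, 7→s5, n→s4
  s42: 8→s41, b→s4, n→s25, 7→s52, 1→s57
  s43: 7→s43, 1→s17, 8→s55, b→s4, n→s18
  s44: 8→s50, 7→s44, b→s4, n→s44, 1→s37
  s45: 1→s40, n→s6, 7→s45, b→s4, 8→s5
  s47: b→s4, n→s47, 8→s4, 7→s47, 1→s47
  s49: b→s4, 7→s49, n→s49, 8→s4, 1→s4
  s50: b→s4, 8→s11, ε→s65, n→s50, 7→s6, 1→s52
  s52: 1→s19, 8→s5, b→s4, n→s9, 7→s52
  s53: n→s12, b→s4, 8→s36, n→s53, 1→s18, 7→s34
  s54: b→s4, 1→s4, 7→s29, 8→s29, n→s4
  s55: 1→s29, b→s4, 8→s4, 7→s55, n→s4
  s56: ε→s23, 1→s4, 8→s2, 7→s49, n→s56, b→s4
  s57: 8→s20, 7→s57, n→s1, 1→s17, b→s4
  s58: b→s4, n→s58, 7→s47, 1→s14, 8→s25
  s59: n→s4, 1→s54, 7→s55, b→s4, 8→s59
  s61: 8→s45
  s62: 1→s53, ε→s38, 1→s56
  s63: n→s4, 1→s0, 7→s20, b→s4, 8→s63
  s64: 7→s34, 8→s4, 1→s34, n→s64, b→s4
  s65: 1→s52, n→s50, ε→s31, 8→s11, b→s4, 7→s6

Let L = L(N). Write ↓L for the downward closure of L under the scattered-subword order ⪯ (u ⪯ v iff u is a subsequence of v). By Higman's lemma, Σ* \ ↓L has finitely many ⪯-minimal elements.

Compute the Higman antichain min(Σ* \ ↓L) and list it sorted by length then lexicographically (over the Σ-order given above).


|Q|=66, |F|=50, |δ|=275 (10 ε).
min D↑ (49 st, q0=0, F={3}): 0:n→1,8→2,7→0,b→3,1→0 1:n→1,8→4,7→1,b→3,1→5 2:n→4,8→6,7→7,b→3,1→7 3:n→3,8→3,7→3,b→3,1→3 4:n→4,8→6,7→8,b→3,1→9 5:n→10,8→11,7→5,b→3,1→12 6:n→3,8→6,7→13,b→3,1→13 7:n→8,8→13,7→7,b→3,1→14 8:n→8,8→13,7→8,b→3,1→15 9:n→16,8→13,7→9,b→3,1→15 10:n→10,8→17,7→18,b→3,1→19 11:n→17,8→20,7→9,b→3,1→21 12:n→19,8→22,7→12,b→3,1→23 13:n→3,8→13,7→13,b→3,1→24 14:n→14,8→24,7→14,b→3,1→3 15:n→25,8→24,7→15,b→3,1→3 16:n→16,8→26,7→27,b→3,1→25 17:n→17,8→28,7→27,b→3,1→29 18:n→18,8→3,7→18,b→3,1→18 19:n→19,8→30,7→18,b→3,1→31 20:n→3,8→20,7→13,b→3,1→32 21:n→29,8→32,7→21,b→3,1→33 22:n→30,8→34,7→21,b→3,1→35 23:n→31,8→36,7→23,b→3,1→23 24:n→3,8→24,7→24,b→3,1→3 25:n→25,8→37,7→38,b→3,1→3 26:n→3,8→26,7→39,b→3,1→37 27:n→27,8→3,7→27,b→3,1→38 28:n→3,8→28,7→39,b→3,1→40 29:n→29,8→40,7→27,b→3,1→41 30:n→30,8→42,7→27,b→3,1→43 31:n→31,8→36,7→18,b→3,1→31 32:n→3,8→32,7→32,b→3,1→44 33:n→41,8→45,7→33,b→3,1→3 34:n→3,8→34,7→32,b→3,1→46 35:n→43,8→39,7→35,b→3,1→33 36:n→36,8→3,7→27,b→3,1→27 37:n→3,8→37,7→45,b→3,1→3 38:n→38,8→3,7→38,b→3,1→3 39:n→3,8→3,7→39,b→3,1→45 40:n→3,8→40,7→39,b→3,1→47 41:n→41,8→45,7→38,b→3,1→3 42:n→3,8→42,7→39,b→3,1→48 43:n→43,8→39,7→27,b→3,1→41 44:n→3,8→45,7→44,b→3,1→3 45:n→3,8→3,7→45,b→3,1→3 46:n→3,8→39,7→46,b→3,1→44 47:n→3,8→45,7→45,b→3,1→3 48:n→3,8→39,7→39,b→3,1→47 [Hopcroft].
'b': run [59, 1] end={s4} — reject; 1/1 single-dels accept.
'88n': N↓-sim [59, 49, 22, 1] end={s4} ∉↓L; 3/3 deletions ∈↓L.
'8711': |S_i|=[59, 49, 31, 16, 1] end={s4} — reject; 4/4 deletions ∈↓L.
'8111': run [59, 49, 33, 16, 1] end={s4} — reject; 4/4 del acc.
'n1n78': |S_i|=[59, 56, 49, 28, 6, 1] end={s4} — reject; 5/5 deletions ∈↓L.
'n11188': run [59, 56, 49, 38, 20, 7, 1] end={s4} ∉↓L; 6/6 deletions ∈↓L.
6 words, ⪯-incomp.

A = [b, 88n, 8711, 8111, n1n78, n11188].


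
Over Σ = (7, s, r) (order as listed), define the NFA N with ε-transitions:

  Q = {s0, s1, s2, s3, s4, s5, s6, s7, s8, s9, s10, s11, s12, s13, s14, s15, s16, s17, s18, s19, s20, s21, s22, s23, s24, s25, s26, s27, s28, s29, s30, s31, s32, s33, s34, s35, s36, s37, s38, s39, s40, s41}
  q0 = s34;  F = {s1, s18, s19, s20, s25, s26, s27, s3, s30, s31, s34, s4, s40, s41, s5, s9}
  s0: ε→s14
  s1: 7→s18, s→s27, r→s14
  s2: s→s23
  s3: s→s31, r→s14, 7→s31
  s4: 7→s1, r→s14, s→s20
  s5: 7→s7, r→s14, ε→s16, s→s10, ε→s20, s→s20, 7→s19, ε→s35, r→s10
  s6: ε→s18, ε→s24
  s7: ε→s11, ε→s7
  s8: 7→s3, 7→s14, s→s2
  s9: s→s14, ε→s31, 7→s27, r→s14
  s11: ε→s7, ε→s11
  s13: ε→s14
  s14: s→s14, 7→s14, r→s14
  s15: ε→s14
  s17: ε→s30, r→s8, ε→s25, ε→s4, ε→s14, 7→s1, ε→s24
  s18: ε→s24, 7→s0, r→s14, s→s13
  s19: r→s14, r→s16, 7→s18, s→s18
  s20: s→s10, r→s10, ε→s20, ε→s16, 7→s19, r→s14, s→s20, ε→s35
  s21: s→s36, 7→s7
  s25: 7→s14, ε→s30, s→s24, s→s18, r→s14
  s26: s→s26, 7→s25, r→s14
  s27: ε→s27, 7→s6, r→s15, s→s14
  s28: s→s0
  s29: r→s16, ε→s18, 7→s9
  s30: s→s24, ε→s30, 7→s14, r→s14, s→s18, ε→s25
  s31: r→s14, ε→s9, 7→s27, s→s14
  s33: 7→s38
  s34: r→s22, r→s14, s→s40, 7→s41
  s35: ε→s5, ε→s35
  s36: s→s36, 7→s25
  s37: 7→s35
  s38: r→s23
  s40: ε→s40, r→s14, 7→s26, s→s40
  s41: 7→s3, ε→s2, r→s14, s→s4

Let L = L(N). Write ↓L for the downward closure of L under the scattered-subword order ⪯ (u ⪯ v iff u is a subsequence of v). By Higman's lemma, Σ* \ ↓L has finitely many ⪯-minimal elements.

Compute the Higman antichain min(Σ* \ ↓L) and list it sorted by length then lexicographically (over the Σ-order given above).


|Q|=42, |F|=16, |δ|=108 (32 ε).
min D↑ (14 st, q0=0, F={3}): 0:7→1,s→2,r→3 1:7→4,s→5,r→3 2:7→6,s→2,r→3 3:7→3,s→3,r→3 4:7→7,s→7,r→3 5:7→8,s→9,r→3 6:7→10,s→6,r→3 7:7→11,s→3,r→3 8:7→12,s→11,r→3 9:7→13,s→9,r→3 10:7→3,s→12,r→3 11:7→12,s→3,r→3 12:7→3,s→3,r→3 13:7→12,s→12,r→3 [Hopcroft].
'r': |S_i|=[30, 5] end={s10,s14,s15,s16,s22} rej; 1/1 deletions ∈↓L.
'777s': |S_i|=[30, 27, 18, 10, 2] end={s13,s14} rej; 4/4 del acc.
'77ss': run [30, 27, 18, 10, 2] end={s13,s14} rej; 4/4 single-dels accept.
's777': N↓-sim [30, 25, 16, 8, 2] end={s0,s14} rej; 4/4 deletions ∈↓L.
'777777': N↓-sim [30, 27, 18, 10, 8, 6, 2] end={s0,s14} rej; 6/6 deletions ∈↓L.
'7ss7s7': N↓-sim [30, 27, 24, 19, 12, 5, 2] end={s0,s14} — reject; 6/6 deletions ∈↓L.
6 obstructions.

A = [r, 777s, 77ss, s777, 777777, 7ss7s7].


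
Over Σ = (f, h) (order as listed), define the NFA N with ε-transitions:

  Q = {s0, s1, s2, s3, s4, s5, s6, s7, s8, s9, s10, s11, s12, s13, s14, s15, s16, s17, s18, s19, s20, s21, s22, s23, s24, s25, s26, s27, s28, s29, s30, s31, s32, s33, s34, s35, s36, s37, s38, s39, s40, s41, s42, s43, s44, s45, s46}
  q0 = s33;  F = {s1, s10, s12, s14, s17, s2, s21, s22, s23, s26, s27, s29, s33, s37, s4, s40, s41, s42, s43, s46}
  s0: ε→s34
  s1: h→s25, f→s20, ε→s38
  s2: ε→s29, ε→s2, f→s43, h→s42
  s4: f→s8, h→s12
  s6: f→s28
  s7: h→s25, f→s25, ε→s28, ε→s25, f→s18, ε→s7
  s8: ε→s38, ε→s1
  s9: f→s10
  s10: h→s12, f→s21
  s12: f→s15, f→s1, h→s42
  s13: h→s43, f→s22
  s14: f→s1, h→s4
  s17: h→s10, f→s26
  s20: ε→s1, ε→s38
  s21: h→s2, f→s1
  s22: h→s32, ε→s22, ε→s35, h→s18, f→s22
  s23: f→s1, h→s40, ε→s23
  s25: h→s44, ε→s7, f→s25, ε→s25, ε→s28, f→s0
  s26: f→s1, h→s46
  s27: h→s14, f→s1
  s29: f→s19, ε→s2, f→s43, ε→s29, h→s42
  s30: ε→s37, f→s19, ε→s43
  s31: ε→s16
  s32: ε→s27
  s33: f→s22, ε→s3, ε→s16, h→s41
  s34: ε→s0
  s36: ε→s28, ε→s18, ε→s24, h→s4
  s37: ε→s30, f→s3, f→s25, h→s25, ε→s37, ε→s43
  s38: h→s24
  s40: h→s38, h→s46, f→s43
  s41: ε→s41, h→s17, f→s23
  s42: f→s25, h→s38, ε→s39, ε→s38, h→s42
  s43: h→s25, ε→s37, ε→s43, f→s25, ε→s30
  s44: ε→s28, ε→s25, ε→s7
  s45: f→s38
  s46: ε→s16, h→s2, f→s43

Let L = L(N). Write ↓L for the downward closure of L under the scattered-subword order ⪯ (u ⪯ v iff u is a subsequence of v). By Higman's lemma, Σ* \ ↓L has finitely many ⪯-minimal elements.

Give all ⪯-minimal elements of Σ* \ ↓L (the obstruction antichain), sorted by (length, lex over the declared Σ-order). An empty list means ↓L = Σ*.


Antichain: [fhfh, hffh, hfhff, hhhhfh, hhhhhf].

|Q|=47, |F|=20, |δ|=102 (42 ε).
min D↑ (19 st, q0=0, F={11}): 0:f→1,h→2 1:f→1,h→3 2:f→4,h→5 3:f→6,h→7 4:f→6,h→8 5:f→9,h→10 6:f→6,h→11 7:f→6,h→12 8:f→13,h→14 9:f→6,h→14 10:f→15,h→16 11:f→11,h→11 12:f→6,h→16 13:f→11,h→11 14:f→13,h→17 15:f→6,h→17 16:f→6,h→18 17:f→13,h→18 18:f→11,h→18 [Hopcroft].
'fhfh': |S_i|=[39, 35, 30, 18, 8] end={s0,s18,s24,s25,s28,s34,s44,s7} rej; 4/4 del acc.
'hffh': |S_i|=[39, 36, 28, 16, 8] end={s0,s18,s24,s25,s28,s34,s44,s7} ∉↓L; 4/4 del acc.
'hfhff': |S_i|=[39, 36, 28, 21, 12, 9] end={s0,s18,s19,s25,s28,s3,s34,s44,s7} — reject; 5/5 single-dels accept.
'hhhhfh': N↓-sim [39, 36, 32, 28, 22, 17, 8] end={s0,s18,s24,s25,s28,s34,s44,s7} ∉↓L; 6/6 del acc.
'hhhhhf': run [39, 36, 32, 28, 22, 11, 7] end={s0,s18,s25,s28,s34,s44,s7} — reject; 6/6 deletions ∈↓L.
5 minimals (antichain).


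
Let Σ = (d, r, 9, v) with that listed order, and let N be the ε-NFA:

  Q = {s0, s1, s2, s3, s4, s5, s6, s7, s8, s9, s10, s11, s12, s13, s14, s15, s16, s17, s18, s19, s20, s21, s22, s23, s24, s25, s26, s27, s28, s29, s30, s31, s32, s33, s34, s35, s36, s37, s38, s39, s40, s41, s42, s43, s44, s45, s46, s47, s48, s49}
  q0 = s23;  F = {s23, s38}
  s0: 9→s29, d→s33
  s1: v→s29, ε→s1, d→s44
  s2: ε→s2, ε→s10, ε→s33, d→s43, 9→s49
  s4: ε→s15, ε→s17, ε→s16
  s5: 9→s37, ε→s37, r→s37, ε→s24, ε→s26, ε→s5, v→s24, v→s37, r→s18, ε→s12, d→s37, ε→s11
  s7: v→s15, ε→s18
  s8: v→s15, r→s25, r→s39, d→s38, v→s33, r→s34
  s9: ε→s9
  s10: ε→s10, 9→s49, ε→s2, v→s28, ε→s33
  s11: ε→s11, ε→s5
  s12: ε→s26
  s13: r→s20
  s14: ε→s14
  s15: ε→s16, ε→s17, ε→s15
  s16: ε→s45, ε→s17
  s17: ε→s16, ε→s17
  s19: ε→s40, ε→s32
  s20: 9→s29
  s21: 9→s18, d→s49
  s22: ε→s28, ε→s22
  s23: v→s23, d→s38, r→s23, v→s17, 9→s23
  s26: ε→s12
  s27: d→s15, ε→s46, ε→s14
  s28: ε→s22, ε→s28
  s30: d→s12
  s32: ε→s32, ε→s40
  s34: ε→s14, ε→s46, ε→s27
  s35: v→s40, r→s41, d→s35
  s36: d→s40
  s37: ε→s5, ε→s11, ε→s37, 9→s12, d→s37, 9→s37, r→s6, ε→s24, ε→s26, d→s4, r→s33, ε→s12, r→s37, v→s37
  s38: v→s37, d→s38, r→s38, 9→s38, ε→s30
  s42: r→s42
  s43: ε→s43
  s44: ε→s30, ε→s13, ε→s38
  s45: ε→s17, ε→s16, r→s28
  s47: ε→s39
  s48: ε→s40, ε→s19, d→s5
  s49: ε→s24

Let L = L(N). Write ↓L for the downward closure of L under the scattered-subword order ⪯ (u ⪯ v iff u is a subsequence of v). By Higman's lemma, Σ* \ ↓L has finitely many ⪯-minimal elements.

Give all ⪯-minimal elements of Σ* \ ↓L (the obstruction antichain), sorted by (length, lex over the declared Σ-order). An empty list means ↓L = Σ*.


|Q|=50, |F|=2, |δ|=111 (60 ε).
min D↑ (3 st, q0=0, F={2}): 0:d→1,r→0,9→0,v→0 1:d→1,r→1,9→1,v→2 2:d→2,r→2,9→2,v→2 (ε-aug+det+¬).
'dv': |S_i|=[19, 18, 16] end={s11,s12,s15,s16,s17,s18,s22,s24,s26,s28,s33,s37,…} — reject; 2/2 deletions ∈↓L.
1 obstructions.

Antichain: [dv].


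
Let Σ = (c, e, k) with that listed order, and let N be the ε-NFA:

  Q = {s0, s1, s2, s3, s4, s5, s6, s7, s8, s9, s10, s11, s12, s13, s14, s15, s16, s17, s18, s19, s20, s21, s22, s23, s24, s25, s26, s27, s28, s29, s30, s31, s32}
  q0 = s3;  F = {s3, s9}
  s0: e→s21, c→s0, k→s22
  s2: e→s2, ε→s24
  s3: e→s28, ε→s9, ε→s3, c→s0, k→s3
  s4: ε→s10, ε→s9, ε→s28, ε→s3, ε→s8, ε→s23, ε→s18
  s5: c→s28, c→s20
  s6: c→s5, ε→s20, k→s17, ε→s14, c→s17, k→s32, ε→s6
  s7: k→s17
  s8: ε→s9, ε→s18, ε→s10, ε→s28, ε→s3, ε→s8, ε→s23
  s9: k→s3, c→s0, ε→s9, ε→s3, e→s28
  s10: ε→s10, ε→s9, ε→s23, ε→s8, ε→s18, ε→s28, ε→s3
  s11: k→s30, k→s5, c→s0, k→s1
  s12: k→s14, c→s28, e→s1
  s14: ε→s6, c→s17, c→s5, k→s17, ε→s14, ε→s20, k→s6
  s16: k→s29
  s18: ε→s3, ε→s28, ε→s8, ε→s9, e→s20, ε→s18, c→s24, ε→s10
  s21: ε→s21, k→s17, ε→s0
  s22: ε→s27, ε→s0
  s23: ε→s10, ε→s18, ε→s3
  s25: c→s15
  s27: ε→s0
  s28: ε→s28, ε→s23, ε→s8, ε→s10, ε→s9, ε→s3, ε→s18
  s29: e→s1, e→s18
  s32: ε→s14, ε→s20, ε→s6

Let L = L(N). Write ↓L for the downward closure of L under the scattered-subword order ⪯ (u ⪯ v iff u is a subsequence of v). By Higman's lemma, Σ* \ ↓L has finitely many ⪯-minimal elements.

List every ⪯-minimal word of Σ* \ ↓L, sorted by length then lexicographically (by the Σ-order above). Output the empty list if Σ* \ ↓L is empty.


|Q|=33, |F|=2, |δ|=91 (56 ε).
min D↑ (2 st, q0=0, F={1}): 0:c→1,e→0,k→0 1:c→1,e→1,k→1 (ε-aug+det+¬).
'c': run [14, 6] end={s0,s17,s21,s22,s24,s27} — reject; 1/1 deletions ∈↓L.
1 minimals (antichain).

Antichain: [c].


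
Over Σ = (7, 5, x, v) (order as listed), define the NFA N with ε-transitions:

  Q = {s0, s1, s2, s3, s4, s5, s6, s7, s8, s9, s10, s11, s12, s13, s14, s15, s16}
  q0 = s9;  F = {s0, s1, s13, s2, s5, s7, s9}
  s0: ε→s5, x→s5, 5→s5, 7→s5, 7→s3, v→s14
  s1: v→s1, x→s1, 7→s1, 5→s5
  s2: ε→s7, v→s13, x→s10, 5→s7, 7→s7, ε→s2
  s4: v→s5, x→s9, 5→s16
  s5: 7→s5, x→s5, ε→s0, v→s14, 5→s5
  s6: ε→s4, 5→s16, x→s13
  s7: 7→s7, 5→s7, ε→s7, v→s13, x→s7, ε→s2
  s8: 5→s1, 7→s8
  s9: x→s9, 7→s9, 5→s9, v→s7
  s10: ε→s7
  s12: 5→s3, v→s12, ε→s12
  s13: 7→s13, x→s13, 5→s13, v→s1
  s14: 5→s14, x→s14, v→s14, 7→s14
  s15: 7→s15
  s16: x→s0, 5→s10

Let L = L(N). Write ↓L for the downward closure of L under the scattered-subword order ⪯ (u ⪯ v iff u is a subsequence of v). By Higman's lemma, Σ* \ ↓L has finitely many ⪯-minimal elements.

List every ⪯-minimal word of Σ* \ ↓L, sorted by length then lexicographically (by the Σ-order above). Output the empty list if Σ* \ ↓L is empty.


A = [vvv5v].

|Q|=17, |F|=7, |δ|=54 (9 ε).
min D↑ (6 st, q0=0, F={5}): 0:7→0,5→0,x→0,v→1 1:7→1,5→1,x→1,v→2 2:7→2,5→2,x→2,v→3 3:7→3,5→4,x→3,v→3 4:7→4,5→4,x→4,v→5 5:7→5,5→5,x→5,v→5.
'vvv5v': |S_i|=[10, 9, 6, 5, 4, 1] end={s14} — reject; 5/5 single-dels accept.
1 obstructions.


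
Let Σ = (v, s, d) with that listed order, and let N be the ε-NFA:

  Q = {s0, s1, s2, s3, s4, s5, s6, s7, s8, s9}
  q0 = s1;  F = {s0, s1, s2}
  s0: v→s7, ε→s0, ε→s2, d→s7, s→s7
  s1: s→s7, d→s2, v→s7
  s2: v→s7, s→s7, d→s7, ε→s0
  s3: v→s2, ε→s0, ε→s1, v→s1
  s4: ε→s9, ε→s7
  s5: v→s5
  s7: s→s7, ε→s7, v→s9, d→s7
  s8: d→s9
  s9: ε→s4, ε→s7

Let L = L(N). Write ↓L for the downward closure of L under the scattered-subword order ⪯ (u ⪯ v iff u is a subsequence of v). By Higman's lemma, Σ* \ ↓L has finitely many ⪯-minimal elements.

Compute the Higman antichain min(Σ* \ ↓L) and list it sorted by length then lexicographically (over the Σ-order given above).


|Q|=10, |F|=3, |δ|=26 (10 ε).
min D↑ (3 st, q0=0, F={1}): 0:v→1,s→1,d→2 1:v→1,s→1,d→1 2:v→1,s→1,d→1 (ε-aug+det+¬).
'v': N↓-sim [6, 3] end={s4,s7,s9} ∉↓L; 1/1 single-dels accept.
's': |S_i|=[6, 3] end={s4,s7,s9} rej; 1/1 deletions ∈↓L.
'dd': N↓-sim [6, 5, 3] end={s4,s7,s9} — reject; 2/2 single-dels accept.
3 minimals (antichain).

A = [v, s, dd].


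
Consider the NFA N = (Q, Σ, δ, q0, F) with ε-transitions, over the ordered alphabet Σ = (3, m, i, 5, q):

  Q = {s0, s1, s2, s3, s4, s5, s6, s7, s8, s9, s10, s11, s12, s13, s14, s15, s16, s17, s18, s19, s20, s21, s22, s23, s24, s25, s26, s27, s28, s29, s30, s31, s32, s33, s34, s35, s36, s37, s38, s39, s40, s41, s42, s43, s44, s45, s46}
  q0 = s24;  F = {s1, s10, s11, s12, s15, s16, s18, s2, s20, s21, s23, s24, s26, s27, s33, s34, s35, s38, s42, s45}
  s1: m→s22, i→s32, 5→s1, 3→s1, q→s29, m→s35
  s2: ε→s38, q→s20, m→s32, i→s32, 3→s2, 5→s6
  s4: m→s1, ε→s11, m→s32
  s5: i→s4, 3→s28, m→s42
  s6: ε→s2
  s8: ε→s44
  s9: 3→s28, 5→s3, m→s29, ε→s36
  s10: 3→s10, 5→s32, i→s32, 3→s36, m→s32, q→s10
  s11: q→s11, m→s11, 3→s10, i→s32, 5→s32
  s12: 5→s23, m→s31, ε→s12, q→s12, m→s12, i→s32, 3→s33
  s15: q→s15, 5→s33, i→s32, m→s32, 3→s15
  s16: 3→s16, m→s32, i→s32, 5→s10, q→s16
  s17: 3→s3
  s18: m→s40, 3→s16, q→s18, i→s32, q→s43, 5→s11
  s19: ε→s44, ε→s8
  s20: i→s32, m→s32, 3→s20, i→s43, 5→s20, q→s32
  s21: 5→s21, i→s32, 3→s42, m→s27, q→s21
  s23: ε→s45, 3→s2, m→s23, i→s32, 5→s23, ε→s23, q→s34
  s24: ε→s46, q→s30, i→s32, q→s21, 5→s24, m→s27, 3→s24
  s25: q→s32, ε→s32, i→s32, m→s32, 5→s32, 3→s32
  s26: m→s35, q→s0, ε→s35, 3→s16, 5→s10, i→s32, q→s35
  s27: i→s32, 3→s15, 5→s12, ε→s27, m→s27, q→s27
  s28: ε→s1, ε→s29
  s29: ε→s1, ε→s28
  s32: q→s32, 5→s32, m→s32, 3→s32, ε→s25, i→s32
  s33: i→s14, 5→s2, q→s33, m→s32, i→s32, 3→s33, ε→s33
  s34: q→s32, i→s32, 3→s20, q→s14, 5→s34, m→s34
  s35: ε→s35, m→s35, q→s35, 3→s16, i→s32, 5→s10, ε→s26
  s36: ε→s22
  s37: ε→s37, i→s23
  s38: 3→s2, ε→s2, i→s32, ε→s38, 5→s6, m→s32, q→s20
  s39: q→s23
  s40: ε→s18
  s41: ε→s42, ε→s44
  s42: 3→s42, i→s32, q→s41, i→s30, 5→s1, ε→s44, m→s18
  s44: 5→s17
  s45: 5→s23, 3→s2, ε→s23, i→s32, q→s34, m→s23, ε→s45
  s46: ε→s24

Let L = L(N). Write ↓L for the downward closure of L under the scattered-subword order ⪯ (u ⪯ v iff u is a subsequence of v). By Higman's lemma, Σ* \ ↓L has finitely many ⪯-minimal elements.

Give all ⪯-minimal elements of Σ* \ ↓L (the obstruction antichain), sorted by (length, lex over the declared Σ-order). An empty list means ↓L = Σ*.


Antichain: [i, m3m, m55qq, q3m55, q35m5m].

|Q|=47, |F|=20, |δ|=165 (33 ε).
min D↑ (18 st, q0=0, F={2}): 0:3→0,m→1,i→2,5→0,q→3 1:3→4,m→1,i→2,5→5,q→1 2:3→2,m→2,i→2,5→2,q→2 3:3→6,m→1,i→2,5→3,q→3 4:3→4,m→2,i→2,5→7,q→4 5:3→7,m→5,i→2,5→8,q→5 6:3→6,m→9,i→2,5→10,q→6 7:3→7,m→2,i→2,5→11,q→7 8:3→11,m→8,i→2,5→8,q→12 9:3→13,m→9,i→2,5→14,q→9 10:3→10,m→15,i→2,5→10,q→10 11:3→11,m→2,i→2,5→11,q→16 12:3→16,m→12,i→2,5→12,q→2 13:3→13,m→2,i→2,5→17,q→13 14:3→17,m→14,i→2,5→2,q→14 15:3→13,m→15,i→2,5→17,q→15 16:3→16,m→2,i→2,5→16,q→2 17:3→17,m→2,i→2,5→2,q→17 (ε-aug+det+¬).
'i': |S_i|=[38, 5] end={s14,s25,s30,s32,s43} rej; 1/1 deletions ∈↓L.
'm3m': run [38, 26, 14, 2] end={s25,s32} — reject; 3/3 del acc.
'm55qq': N↓-sim [38, 26, 18, 11, 6, 3] end={s14,s25,s32} ∉↓L; 5/5 deletions ∈↓L.
'q3m55': run [38, 36, 29, 13, 6, 2] end={s25,s32} ∉↓L; 5/5 single-dels accept.
'q35m5m': |S_i|=[38, 36, 29, 22, 10, 5, 2] end={s25,s32} — reject; 6/6 del acc.
5 obstructions.


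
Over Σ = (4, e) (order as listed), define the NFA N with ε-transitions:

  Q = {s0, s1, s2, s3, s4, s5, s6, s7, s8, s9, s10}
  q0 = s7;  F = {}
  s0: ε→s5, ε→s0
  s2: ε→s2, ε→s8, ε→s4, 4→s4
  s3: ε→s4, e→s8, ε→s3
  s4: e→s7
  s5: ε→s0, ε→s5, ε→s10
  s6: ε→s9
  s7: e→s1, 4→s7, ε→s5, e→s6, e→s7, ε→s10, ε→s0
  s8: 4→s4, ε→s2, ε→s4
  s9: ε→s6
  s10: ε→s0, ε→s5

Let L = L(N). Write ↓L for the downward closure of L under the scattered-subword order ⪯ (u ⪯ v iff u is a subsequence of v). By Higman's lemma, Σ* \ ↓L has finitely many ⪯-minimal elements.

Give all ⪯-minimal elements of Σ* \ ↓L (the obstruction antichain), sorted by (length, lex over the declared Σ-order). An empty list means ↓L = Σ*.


|Q|=11, |F|=0, |δ|=27 (19 ε).
min D↑ (1 st, q0=0, F={0}): 0:4→0,e→0.
ε ∈ L(D↑) — L = ∅.

min(Σ*\↓L) = [ε].


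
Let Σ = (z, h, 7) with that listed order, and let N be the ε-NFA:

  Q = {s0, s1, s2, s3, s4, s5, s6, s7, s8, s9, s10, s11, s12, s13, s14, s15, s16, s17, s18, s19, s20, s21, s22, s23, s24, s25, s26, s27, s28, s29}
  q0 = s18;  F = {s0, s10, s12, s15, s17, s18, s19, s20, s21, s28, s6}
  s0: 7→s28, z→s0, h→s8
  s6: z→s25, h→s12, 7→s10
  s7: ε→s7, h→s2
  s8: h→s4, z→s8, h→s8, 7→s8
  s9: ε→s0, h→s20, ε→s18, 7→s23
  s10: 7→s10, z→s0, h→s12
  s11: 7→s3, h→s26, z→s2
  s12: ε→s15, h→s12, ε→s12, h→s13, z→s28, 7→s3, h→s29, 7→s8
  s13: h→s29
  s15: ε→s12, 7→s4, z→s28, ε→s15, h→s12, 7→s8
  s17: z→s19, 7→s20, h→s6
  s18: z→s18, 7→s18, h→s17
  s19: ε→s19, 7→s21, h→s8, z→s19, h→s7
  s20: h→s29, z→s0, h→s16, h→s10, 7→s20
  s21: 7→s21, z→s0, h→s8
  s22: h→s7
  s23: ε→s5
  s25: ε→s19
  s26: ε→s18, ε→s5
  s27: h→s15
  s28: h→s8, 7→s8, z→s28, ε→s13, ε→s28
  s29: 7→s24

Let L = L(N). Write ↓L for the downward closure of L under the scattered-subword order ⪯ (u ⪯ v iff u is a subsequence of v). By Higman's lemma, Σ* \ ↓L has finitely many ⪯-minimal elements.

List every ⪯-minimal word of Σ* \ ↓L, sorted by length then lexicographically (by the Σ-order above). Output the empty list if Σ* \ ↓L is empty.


Antichain: [hzh, hhh7, h7z77].

|Q|=30, |F|=11, |δ|=68 (14 ε).
min D↑ (11 st, q0=0, F={5}): 0:z→0,h→1,7→0 1:z→2,h→3,7→4 2:z→2,h→5,7→6 3:z→2,h→7,7→8 4:z→9,h→8,7→4 5:z→5,h→5,7→5 6:z→9,h→5,7→6 7:z→10,h→7,7→5 8:z→9,h→7,7→8 9:z→9,h→5,7→10 10:z→10,h→5,7→5 [Hopcroft].
'hzh': |S_i|=[21, 20, 12, 6] end={s2,s24,s29,s4,s7,s8} rej; 3/3 deletions ∈↓L.
'hhh7': run [21, 20, 18, 11, 4] end={s24,s3,s4,s8} — reject; 4/4 single-dels accept.
'h7z77': run [21, 20, 14, 7, 6, 3] end={s24,s4,s8} ∉↓L; 5/5 del acc.
3 minimals (antichain).


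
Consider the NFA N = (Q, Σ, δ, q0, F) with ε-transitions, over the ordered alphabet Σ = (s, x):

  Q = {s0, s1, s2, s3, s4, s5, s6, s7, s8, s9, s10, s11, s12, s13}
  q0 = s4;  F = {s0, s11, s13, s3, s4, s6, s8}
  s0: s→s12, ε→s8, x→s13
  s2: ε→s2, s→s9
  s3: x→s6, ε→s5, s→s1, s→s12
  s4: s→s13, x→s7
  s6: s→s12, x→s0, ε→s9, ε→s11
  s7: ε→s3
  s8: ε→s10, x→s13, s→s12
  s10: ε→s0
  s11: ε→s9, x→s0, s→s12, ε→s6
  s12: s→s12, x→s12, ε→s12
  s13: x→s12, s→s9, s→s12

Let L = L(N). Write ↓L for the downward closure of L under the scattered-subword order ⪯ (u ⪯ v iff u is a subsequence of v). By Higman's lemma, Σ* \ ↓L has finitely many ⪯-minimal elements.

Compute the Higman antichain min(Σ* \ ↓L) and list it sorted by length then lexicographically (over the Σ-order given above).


Antichain: [ss, sx, xs, xxxxx].

|Q|=14, |F|=7, |δ|=30 (11 ε).
min D↑ (6 st, q0=0, F={3}): 0:s→1,x→2 1:s→3,x→3 2:s→3,x→4 3:s→3,x→3 4:s→3,x→5 5:s→3,x→1 [Hopcroft].
'ss': run [13, 4, 2] end={s12,s9} — reject; 2/2 del acc.
'sx': |S_i|=[13, 4, 1] end={s12} rej; 2/2 del acc.
'xs': |S_i|=[13, 12, 3] end={s1,s12,s9} ∉↓L; 2/2 deletions ∈↓L.
'xxxxx': run [13, 12, 8, 6, 3, 1] end={s12} ∉↓L; 5/5 single-dels accept.
4 minimals (antichain).


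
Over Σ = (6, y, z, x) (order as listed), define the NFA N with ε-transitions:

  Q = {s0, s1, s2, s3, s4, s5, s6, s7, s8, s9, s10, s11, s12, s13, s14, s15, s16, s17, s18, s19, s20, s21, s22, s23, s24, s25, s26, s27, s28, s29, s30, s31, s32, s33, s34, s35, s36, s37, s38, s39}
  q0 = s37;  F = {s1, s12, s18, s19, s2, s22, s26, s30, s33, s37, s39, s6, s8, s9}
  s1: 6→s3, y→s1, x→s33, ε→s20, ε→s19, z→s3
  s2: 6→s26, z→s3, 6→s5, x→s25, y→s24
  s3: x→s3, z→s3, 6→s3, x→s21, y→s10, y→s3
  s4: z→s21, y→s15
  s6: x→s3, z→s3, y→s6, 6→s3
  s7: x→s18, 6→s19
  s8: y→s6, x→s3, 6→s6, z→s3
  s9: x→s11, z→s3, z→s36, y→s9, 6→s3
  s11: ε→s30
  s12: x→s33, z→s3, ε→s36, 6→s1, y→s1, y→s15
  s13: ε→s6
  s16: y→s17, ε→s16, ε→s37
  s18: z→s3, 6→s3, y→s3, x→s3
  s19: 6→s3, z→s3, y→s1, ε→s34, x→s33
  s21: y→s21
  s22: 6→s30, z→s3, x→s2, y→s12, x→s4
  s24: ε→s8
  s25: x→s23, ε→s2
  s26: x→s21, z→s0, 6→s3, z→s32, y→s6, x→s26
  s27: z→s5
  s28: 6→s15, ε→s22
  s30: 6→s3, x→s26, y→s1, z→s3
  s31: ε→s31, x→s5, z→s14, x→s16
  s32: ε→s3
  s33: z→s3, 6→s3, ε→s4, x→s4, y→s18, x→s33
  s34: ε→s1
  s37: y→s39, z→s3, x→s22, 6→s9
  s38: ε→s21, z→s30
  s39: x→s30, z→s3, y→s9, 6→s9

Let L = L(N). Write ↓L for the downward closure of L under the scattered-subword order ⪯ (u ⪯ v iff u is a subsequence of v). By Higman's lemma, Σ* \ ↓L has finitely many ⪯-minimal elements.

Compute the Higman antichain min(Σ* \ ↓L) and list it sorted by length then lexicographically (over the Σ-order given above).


|Q|=40, |F|=14, |δ|=98 (16 ε).
min D↑ (14 st, q0=0, F={3}): 0:6→1,y→2,z→3,x→4 1:6→3,y→1,z→3,x→5 2:6→1,y→1,z→3,x→5 3:6→3,y→3,z→3,x→3 4:6→5,y→6,z→3,x→7 5:6→3,y→8,z→3,x→9 6:6→8,y→8,z→3,x→10 7:6→9,y→11,z→3,x→7 8:6→3,y→8,z→3,x→10 9:6→3,y→12,z→3,x→9 10:6→3,y→13,z→3,x→10 11:6→12,y→12,z→3,x→3 12:6→3,y→12,z→3,x→3 13:6→3,y→3,z→3,x→3 (ε-aug+det+¬).
'z': |S_i|=[29, 6] end={s0,s10,s21,s3,s32,s36} rej; 1/1 single-dels accept.
'66': run [29, 20, 3] end={s10,s21,s3} rej; 2/2 del acc.
'yy6': |S_i|=[29, 23, 19, 3] end={s10,s21,s3} — reject; 3/3 del acc.
'yx6': |S_i|=[29, 23, 17, 3] end={s10,s21,s3} ∉↓L; 3/3 deletions ∈↓L.
'xxyx': run [29, 26, 17, 8, 3] end={s10,s21,s3} rej; 4/4 single-dels accept.
'xyxyy': run [29, 26, 16, 7, 5, 3] end={s10,s21,s3} rej; 5/5 deletions ∈↓L.
6 words, ⪯-incomp.

min(Σ*\↓L) = [z, 66, yy6, yx6, xxyx, xyxyy].


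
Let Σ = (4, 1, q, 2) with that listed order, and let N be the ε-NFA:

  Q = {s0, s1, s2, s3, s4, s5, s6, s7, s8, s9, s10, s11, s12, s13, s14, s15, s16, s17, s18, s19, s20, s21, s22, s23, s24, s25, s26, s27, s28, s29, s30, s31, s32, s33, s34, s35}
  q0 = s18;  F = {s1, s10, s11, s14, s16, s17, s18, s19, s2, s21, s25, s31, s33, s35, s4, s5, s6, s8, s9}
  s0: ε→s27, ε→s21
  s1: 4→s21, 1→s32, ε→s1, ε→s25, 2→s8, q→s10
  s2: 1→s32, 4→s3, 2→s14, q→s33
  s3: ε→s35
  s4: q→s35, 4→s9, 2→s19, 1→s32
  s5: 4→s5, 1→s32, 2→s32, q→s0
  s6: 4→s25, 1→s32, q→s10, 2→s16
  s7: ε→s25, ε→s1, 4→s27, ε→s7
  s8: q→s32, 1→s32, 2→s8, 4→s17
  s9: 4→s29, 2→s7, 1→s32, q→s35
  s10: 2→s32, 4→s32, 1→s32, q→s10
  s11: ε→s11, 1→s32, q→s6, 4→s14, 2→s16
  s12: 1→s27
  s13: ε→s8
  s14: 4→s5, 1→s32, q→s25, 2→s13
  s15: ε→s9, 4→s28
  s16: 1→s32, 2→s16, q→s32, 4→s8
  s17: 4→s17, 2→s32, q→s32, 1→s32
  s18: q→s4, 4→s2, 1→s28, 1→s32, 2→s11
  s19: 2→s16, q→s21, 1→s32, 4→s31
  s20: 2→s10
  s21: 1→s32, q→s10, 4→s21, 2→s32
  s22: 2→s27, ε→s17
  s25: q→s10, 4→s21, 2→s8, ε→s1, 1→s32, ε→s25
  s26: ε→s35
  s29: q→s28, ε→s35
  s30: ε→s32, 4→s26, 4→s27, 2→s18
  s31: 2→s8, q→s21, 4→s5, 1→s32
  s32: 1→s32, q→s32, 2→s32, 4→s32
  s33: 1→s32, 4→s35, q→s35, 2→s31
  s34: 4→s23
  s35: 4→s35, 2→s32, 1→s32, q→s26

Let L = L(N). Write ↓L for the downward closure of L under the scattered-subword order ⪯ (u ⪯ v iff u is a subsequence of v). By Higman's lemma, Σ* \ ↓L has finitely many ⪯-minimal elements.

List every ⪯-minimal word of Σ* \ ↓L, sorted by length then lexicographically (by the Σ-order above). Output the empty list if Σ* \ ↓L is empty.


min(Σ*\↓L) = [1, 442, qq2, 22q, 2qq4, q42q4].

|Q|=36, |F|=19, |δ|=108 (17 ε).
min D↑ (19 st, q0=0, F={2}): 0:4→1,1→2,q→3,2→4 1:4→5,1→2,q→6,2→7 2:4→2,1→2,q→2,2→2 3:4→8,1→2,q→5,2→9 4:4→7,1→2,q→10,2→11 5:4→5,1→2,q→5,2→2 6:4→5,1→2,q→5,2→12 7:4→13,1→2,q→14,2→15 8:4→5,1→2,q→5,2→14 9:4→12,1→2,q→16,2→11 10:4→14,1→2,q→17,2→11 11:4→15,1→2,q→2,2→11 12:4→13,1→2,q→16,2→15 13:4→13,1→2,q→16,2→2 14:4→16,1→2,q→17,2→15 15:4→18,1→2,q→2,2→15 16:4→16,1→2,q→17,2→2 17:4→2,1→2,q→17,2→2 18:4→18,1→2,q→2,2→2 (ε-aug+det+¬).
'1': N↓-sim [28, 2] end={s28,s32} — reject; 1/1 del acc.
'442': N↓-sim [28, 22, 12, 1] end={s32} — reject; 3/3 del acc.
'qq2': |S_i|=[28, 22, 8, 1] end={s32} rej; 3/3 del acc.
'22q': N↓-sim [28, 18, 5, 1] end={s32} rej; 3/3 deletions ∈↓L.
'2qq4': |S_i|=[28, 18, 11, 2, 1] end={s32} rej; 4/4 single-dels accept.
'q42q4': N↓-sim [28, 22, 17, 9, 2, 1] end={s32} — reject; 5/5 deletions ∈↓L.
6 minimals (antichain).
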